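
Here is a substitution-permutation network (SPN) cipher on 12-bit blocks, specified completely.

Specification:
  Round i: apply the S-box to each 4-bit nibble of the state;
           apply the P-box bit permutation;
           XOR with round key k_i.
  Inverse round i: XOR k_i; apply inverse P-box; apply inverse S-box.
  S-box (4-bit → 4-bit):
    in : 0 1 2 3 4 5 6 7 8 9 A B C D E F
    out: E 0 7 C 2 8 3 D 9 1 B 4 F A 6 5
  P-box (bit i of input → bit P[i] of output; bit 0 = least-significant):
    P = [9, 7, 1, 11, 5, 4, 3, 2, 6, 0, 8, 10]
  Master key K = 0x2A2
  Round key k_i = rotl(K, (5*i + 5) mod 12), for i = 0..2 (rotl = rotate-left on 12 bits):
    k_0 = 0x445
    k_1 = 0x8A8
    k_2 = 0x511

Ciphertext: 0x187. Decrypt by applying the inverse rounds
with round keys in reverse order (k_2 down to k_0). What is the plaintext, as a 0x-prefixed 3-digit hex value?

s_0 = ciphertext = 0x187
s_1 = InvRound(s_0, k_2) = 0x5DE
s_2 = InvRound(s_1, k_1) = 0x7A3
s_3 = InvRound(s_2, k_0) = 0xF82

0xF82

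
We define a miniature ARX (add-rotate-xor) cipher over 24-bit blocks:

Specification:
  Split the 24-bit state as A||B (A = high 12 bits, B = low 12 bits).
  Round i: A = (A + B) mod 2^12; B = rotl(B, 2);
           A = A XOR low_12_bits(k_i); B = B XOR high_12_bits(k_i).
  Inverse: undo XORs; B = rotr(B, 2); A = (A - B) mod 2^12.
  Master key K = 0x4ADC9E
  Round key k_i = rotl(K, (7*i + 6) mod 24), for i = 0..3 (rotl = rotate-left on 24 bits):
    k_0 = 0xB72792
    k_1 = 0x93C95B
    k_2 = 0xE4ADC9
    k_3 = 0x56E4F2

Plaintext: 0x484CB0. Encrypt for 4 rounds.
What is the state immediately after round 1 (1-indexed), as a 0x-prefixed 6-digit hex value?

s_0 = plaintext = 0x484CB0
s_1 = Round(s_0, k_0) = 0x6A69B1
s_2 = Round(s_1, k_1) = 0x90CFFA
s_3 = Round(s_2, k_2) = 0x4CF1A1
s_4 = Round(s_3, k_3) = 0x2823EA

0x6A69B1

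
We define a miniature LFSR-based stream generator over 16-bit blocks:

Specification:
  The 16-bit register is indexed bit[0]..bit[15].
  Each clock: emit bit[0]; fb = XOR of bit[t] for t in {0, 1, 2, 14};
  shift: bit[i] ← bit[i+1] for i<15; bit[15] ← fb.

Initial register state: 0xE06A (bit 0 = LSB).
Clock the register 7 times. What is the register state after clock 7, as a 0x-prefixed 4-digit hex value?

reg_0 = 0xE06A
clock 1: out=0, reg = 0x7035
clock 2: out=1, reg = 0xB81A
clock 3: out=0, reg = 0xDC0D
clock 4: out=1, reg = 0xEE06
clock 5: out=0, reg = 0xF703
clock 6: out=1, reg = 0xFB81
clock 7: out=1, reg = 0x7DC0

0x7DC0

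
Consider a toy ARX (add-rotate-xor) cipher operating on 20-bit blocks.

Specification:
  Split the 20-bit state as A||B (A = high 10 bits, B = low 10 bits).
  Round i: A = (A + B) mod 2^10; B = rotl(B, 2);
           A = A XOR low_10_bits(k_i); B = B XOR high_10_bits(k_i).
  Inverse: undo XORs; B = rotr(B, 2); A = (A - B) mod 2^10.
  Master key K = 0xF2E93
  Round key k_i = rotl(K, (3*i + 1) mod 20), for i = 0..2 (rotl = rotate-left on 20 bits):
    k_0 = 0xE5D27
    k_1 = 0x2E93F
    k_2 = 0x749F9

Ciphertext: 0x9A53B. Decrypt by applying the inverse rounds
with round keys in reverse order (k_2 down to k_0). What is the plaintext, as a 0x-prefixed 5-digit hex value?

s_0 = ciphertext = 0x9A53B
s_1 = InvRound(s_0, k_2) = 0x9593A
s_2 = InvRound(s_1, k_1) = 0xC2460
s_3 = InvRound(s_2, k_0) = 0x8C7FD

0x8C7FD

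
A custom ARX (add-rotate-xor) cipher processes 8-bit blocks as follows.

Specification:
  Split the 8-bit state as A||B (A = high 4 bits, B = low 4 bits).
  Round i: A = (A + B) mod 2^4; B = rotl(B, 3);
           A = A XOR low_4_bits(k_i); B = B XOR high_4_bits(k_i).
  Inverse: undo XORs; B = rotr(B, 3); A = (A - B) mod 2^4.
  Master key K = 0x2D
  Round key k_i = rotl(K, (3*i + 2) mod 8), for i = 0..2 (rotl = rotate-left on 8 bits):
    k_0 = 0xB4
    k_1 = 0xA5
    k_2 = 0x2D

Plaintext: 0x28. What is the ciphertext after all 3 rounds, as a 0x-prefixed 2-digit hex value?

s_0 = plaintext = 0x28
s_1 = Round(s_0, k_0) = 0xEF
s_2 = Round(s_1, k_1) = 0x85
s_3 = Round(s_2, k_2) = 0x08

0x08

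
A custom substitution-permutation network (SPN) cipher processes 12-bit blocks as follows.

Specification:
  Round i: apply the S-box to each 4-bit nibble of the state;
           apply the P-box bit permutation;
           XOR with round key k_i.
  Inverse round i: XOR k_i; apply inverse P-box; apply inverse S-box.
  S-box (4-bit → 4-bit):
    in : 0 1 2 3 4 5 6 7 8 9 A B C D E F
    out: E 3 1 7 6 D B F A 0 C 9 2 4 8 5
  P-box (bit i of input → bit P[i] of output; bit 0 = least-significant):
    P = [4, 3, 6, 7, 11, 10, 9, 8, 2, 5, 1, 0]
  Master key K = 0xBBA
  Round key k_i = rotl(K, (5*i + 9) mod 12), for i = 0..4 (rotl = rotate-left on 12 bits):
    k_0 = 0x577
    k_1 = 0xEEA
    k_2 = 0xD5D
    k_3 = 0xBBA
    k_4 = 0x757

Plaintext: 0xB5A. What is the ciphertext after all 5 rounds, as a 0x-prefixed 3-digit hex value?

s_0 = plaintext = 0xB5A
s_1 = Round(s_0, k_0) = 0xEB2
s_2 = Round(s_1, k_1) = 0x7FB
s_3 = Round(s_2, k_2) = 0x7EA
s_4 = Round(s_3, k_3) = 0xA5D
s_5 = Round(s_4, k_4) = 0xC14

0xC14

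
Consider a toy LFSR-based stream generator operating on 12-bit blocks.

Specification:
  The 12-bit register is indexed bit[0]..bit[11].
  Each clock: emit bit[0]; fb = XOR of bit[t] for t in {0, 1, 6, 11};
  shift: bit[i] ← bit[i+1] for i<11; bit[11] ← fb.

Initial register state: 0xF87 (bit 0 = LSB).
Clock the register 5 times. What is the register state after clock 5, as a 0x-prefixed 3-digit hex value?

0x4FC

reg_0 = 0xF87
clock 1: out=1, reg = 0xFC3
clock 2: out=1, reg = 0x7E1
clock 3: out=1, reg = 0x3F0
clock 4: out=0, reg = 0x9F8
clock 5: out=0, reg = 0x4FC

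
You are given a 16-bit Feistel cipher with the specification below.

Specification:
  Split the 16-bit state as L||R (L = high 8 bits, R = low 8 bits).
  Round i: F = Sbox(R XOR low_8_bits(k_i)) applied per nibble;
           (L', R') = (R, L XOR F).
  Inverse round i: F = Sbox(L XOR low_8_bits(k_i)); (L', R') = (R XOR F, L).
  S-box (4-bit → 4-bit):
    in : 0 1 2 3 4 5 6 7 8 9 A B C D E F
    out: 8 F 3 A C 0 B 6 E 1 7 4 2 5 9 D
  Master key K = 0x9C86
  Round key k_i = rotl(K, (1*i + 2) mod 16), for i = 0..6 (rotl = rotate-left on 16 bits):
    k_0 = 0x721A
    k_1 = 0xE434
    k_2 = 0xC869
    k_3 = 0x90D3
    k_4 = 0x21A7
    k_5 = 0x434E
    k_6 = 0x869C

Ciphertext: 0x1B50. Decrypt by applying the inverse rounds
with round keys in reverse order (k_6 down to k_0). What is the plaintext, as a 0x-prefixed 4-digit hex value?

0x2008

s_0 = ciphertext = 0x1B50
s_1 = InvRound(s_0, k_6) = 0xB61B
s_2 = InvRound(s_1, k_5) = 0xC5B6
s_3 = InvRound(s_2, k_4) = 0x05C5
s_4 = InvRound(s_3, k_3) = 0x9E05
s_5 = InvRound(s_4, k_2) = 0xD39E
s_6 = InvRound(s_5, k_1) = 0x08D3
s_7 = InvRound(s_6, k_0) = 0x2008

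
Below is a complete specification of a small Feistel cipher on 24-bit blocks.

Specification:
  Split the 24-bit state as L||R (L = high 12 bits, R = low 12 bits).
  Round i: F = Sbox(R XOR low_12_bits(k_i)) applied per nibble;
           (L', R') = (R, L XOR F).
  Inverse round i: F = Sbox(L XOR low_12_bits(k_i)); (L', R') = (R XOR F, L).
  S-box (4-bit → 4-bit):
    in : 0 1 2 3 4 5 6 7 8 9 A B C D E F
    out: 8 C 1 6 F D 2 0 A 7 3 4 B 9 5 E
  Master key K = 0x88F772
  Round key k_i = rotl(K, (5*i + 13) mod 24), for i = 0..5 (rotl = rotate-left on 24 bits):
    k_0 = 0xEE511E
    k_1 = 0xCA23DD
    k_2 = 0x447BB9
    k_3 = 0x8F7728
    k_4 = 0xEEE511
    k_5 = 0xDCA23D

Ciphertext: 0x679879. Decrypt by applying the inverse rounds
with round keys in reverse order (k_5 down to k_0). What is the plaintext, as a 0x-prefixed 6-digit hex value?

0xB72B2B

s_0 = ciphertext = 0x679879
s_1 = InvRound(s_0, k_5) = 0x786679
s_2 = InvRound(s_1, k_4) = 0x709786
s_3 = InvRound(s_2, k_3) = 0xF9A709
s_4 = InvRound(s_3, k_2) = 0x81FF9A
s_5 = InvRound(s_4, k_1) = 0xB2B81F
s_6 = InvRound(s_5, k_0) = 0xB72B2B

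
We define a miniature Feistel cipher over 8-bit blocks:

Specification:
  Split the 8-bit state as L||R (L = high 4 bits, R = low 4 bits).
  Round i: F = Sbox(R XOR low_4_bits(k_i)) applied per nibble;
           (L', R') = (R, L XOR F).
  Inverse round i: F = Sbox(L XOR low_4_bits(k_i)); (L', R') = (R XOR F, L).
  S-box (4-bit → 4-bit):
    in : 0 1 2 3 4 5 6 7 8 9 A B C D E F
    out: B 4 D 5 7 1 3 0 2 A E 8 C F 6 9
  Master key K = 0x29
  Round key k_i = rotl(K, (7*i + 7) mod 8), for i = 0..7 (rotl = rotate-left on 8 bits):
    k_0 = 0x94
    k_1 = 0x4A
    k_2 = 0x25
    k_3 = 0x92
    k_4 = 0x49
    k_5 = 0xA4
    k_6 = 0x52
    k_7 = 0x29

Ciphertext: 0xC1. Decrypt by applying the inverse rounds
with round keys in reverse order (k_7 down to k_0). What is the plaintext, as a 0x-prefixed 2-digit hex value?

s_0 = ciphertext = 0xC1
s_1 = InvRound(s_0, k_7) = 0x0C
s_2 = InvRound(s_1, k_6) = 0x10
s_3 = InvRound(s_2, k_5) = 0x11
s_4 = InvRound(s_3, k_4) = 0x31
s_5 = InvRound(s_4, k_3) = 0x53
s_6 = InvRound(s_5, k_2) = 0x85
s_7 = InvRound(s_6, k_1) = 0x88
s_8 = InvRound(s_7, k_0) = 0x48

0x48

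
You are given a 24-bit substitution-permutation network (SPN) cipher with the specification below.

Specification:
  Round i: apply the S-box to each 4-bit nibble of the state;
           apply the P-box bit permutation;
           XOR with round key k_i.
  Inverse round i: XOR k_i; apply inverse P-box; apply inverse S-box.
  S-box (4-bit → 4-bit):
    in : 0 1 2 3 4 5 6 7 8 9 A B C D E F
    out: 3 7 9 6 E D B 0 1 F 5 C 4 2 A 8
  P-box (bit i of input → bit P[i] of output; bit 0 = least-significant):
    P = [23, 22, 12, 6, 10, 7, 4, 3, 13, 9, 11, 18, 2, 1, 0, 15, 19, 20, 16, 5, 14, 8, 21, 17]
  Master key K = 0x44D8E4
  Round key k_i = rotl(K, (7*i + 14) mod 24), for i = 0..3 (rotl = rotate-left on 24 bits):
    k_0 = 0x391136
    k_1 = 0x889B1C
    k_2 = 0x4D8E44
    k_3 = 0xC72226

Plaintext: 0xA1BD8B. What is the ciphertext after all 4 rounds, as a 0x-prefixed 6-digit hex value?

0x27A9E4

s_0 = plaintext = 0xA1BD8B
s_1 = Round(s_0, k_0) = 0x00C777
s_2 = Round(s_1, k_1) = 0x90DA1D
s_3 = Round(s_2, k_2) = 0x37E3D6
s_4 = Round(s_3, k_3) = 0x27A9E4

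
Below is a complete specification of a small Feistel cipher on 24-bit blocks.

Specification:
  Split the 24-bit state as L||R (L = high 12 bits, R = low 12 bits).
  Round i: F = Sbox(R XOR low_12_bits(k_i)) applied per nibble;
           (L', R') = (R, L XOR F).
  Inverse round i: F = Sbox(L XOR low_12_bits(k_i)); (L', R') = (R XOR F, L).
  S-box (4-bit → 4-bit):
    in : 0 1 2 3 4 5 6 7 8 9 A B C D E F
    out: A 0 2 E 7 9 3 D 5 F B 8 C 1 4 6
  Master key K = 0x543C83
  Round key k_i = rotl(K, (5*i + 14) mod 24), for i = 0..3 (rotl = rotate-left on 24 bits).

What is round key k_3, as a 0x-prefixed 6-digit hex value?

K = 0x543C83
k_0 = rotl(K, (5*0+14) mod 24) = rotl(K, 14) = 0x20D50F
k_1 = rotl(K, (5*1+14) mod 24) = rotl(K, 19) = 0x1AA1E4
k_2 = rotl(K, (5*2+14) mod 24) = rotl(K, 0) = 0x543C83
k_3 = rotl(K, (5*3+14) mod 24) = rotl(K, 5) = 0x87906A

0x87906A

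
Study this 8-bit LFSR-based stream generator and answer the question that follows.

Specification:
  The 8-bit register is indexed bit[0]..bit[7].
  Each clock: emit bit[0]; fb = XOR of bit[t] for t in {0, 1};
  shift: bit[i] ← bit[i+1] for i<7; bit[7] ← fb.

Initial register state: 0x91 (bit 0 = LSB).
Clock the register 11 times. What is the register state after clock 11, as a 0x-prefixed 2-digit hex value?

reg_0 = 0x91
clock 1: out=1, reg = 0xC8
clock 2: out=0, reg = 0x64
clock 3: out=0, reg = 0x32
clock 4: out=0, reg = 0x99
clock 5: out=1, reg = 0xCC
clock 6: out=0, reg = 0x66
clock 7: out=0, reg = 0xB3
clock 8: out=1, reg = 0x59
clock 9: out=1, reg = 0xAC
clock 10: out=0, reg = 0x56
clock 11: out=0, reg = 0xAB

0xAB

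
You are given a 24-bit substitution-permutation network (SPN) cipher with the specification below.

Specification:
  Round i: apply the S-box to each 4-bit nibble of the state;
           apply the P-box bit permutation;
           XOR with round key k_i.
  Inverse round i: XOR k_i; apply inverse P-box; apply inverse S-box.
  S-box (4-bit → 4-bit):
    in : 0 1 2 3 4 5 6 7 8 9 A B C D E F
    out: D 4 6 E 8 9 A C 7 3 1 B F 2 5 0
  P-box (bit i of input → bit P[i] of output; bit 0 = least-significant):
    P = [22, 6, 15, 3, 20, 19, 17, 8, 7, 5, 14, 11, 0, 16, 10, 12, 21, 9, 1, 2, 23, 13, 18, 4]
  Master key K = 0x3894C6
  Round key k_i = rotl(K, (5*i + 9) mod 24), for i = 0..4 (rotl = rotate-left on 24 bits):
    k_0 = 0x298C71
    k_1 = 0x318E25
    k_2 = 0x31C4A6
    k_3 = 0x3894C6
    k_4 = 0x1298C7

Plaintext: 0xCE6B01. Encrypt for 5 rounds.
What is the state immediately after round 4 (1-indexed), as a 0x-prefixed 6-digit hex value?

s_0 = plaintext = 0xCE6B01
s_1 = Round(s_0, k_0) = 0x9E35C3
s_2 = Round(s_1, k_1) = 0x8A33EF
s_3 = Round(s_2, k_2) = 0x86B886
s_4 = Round(s_3, k_3) = 0xA7E62B
s_5 = Round(s_4, k_4) = 0xD894A8

0xA7E62B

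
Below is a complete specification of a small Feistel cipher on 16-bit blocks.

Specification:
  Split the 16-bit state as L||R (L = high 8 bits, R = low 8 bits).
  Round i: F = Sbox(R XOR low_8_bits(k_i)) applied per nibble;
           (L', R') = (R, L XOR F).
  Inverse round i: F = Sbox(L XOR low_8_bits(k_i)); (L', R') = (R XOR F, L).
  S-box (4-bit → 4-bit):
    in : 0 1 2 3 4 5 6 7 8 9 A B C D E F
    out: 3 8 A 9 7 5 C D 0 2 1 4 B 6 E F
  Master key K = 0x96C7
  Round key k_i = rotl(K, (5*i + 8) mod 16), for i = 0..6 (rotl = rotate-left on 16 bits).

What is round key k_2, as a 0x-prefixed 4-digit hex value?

0x5B1E

K = 0x96C7
k_0 = rotl(K, (5*0+8) mod 16) = rotl(K, 8) = 0xC796
k_1 = rotl(K, (5*1+8) mod 16) = rotl(K, 13) = 0xF2D8
k_2 = rotl(K, (5*2+8) mod 16) = rotl(K, 2) = 0x5B1E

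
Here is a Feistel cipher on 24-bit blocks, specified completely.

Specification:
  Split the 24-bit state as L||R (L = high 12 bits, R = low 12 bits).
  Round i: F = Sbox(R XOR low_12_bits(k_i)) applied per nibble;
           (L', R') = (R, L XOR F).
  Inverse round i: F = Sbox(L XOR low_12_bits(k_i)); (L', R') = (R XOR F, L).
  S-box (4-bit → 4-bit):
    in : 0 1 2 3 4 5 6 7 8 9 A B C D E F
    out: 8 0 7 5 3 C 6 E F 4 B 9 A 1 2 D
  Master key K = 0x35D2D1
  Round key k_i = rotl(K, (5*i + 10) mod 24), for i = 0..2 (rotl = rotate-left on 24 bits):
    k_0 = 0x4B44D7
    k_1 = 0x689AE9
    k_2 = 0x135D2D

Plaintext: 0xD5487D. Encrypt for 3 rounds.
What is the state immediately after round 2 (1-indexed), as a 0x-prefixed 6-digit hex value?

s_0 = plaintext = 0xD5487D
s_1 = Round(s_0, k_0) = 0x87D7EF
s_2 = Round(s_1, k_1) = 0x7EF9FB
s_3 = Round(s_2, k_2) = 0x9FB4F9

0x7EF9FB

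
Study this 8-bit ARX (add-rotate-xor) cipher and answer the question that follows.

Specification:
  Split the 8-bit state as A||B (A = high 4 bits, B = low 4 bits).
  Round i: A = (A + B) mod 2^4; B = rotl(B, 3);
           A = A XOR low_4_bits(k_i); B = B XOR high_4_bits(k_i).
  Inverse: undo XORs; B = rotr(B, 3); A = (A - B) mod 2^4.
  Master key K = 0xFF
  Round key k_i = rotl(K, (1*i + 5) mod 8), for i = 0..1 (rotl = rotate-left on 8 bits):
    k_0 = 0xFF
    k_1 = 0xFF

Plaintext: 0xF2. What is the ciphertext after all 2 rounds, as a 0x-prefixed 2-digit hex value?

0x38

s_0 = plaintext = 0xF2
s_1 = Round(s_0, k_0) = 0xEE
s_2 = Round(s_1, k_1) = 0x38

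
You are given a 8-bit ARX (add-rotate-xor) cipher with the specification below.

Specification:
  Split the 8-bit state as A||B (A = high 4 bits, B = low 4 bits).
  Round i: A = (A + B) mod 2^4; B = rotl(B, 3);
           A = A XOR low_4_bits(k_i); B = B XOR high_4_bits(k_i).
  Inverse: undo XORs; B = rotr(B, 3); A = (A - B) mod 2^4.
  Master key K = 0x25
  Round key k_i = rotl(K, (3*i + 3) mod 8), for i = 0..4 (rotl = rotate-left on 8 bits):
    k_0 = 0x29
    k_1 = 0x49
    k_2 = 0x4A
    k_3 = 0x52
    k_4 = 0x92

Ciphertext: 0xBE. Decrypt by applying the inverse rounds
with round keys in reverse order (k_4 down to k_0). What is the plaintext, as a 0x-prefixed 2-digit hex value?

s_0 = ciphertext = 0xBE
s_1 = InvRound(s_0, k_4) = 0xBE
s_2 = InvRound(s_1, k_3) = 0x27
s_3 = InvRound(s_2, k_2) = 0x26
s_4 = InvRound(s_3, k_1) = 0x74
s_5 = InvRound(s_4, k_0) = 0x2C

0x2C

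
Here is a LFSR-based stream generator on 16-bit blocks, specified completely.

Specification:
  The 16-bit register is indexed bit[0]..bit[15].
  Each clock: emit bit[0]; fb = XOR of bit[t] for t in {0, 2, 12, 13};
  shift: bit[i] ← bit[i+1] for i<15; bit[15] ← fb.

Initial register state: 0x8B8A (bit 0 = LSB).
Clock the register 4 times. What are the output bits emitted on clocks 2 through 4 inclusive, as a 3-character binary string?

reg_0 = 0x8B8A
clock 1: out=0, reg = 0x45C5
clock 2: out=1, reg = 0x22E2
clock 3: out=0, reg = 0x9171
clock 4: out=1, reg = 0x48B8

101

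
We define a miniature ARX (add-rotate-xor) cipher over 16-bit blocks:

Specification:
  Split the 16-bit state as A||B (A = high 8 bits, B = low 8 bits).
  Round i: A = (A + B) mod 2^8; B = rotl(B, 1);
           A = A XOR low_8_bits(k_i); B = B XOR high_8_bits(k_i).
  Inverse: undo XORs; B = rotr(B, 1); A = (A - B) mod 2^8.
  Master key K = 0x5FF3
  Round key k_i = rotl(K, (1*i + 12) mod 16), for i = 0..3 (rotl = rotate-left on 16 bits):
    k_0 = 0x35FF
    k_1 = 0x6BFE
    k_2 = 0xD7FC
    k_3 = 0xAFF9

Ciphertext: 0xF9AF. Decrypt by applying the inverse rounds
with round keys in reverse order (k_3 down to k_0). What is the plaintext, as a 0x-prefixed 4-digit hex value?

s_0 = ciphertext = 0xF9AF
s_1 = InvRound(s_0, k_3) = 0x0000
s_2 = InvRound(s_1, k_2) = 0x11EB
s_3 = InvRound(s_2, k_1) = 0xAF40
s_4 = InvRound(s_3, k_0) = 0x96BA

0x96BA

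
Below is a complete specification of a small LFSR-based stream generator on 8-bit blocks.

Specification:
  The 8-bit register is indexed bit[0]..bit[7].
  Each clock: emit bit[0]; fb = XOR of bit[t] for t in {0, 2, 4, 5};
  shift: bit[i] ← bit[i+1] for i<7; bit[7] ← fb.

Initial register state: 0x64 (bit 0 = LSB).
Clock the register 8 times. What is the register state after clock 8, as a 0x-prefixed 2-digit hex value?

reg_0 = 0x64
clock 1: out=0, reg = 0x32
clock 2: out=0, reg = 0x19
clock 3: out=1, reg = 0x0C
clock 4: out=0, reg = 0x86
clock 5: out=0, reg = 0xC3
clock 6: out=1, reg = 0xE1
clock 7: out=1, reg = 0x70
clock 8: out=0, reg = 0x38

0x38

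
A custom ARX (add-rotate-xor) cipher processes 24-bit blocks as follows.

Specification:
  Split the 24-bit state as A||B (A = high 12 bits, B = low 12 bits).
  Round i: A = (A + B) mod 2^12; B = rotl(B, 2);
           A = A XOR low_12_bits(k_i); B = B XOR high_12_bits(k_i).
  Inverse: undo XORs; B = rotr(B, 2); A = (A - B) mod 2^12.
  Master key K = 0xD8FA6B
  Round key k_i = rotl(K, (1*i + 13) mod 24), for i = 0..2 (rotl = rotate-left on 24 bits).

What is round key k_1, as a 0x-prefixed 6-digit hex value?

0x9AF63E

K = 0xD8FA6B
k_0 = rotl(K, (1*0+13) mod 24) = rotl(K, 13) = 0x4D7B1F
k_1 = rotl(K, (1*1+13) mod 24) = rotl(K, 14) = 0x9AF63E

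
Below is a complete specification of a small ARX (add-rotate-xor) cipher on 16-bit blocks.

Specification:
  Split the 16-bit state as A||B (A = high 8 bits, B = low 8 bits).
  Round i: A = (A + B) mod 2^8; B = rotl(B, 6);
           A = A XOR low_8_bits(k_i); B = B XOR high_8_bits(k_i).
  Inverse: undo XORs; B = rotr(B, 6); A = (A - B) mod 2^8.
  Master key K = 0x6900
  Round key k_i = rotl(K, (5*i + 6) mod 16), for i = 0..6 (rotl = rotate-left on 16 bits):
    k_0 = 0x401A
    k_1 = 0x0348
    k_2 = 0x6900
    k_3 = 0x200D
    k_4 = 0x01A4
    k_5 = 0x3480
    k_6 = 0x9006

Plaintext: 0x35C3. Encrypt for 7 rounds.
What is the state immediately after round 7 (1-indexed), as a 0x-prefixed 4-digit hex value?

s_0 = plaintext = 0x35C3
s_1 = Round(s_0, k_0) = 0xE2B0
s_2 = Round(s_1, k_1) = 0xDA2F
s_3 = Round(s_2, k_2) = 0x09A2
s_4 = Round(s_3, k_3) = 0xA688
s_5 = Round(s_4, k_4) = 0x8A23
s_6 = Round(s_5, k_5) = 0x2DFC
s_7 = Round(s_6, k_6) = 0x2FAF

0x2FAF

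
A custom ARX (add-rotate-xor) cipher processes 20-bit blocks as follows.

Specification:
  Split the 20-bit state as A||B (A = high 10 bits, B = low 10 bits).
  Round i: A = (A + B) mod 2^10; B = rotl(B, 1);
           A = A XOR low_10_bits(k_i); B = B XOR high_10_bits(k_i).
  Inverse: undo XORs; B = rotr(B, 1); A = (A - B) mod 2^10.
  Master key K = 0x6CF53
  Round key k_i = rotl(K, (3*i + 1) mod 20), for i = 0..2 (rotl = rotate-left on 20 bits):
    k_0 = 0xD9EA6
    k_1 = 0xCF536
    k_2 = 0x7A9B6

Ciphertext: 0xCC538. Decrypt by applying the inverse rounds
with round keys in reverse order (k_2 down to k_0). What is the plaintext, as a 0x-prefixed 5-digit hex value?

s_0 = ciphertext = 0xCC538
s_1 = InvRound(s_0, k_2) = 0x87869
s_2 = InvRound(s_1, k_1) = 0x5F9AA
s_3 = InvRound(s_2, k_0) = 0x1CB66

0x1CB66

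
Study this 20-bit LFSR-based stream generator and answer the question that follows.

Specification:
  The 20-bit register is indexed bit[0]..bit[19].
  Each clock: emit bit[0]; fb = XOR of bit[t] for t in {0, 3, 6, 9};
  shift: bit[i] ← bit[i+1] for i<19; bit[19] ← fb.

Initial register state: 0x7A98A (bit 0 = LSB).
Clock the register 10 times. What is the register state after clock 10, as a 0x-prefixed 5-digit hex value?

reg_0 = 0x7A98A
clock 1: out=0, reg = 0xBD4C5
clock 2: out=1, reg = 0x5EA62
clock 3: out=0, reg = 0x2F531
clock 4: out=1, reg = 0x97A98
clock 5: out=0, reg = 0x4BD4C
clock 6: out=0, reg = 0x25EA6
clock 7: out=0, reg = 0x92F53
clock 8: out=1, reg = 0xC97A9
clock 9: out=1, reg = 0xE4BD4
clock 10: out=0, reg = 0x725EA

0x725EA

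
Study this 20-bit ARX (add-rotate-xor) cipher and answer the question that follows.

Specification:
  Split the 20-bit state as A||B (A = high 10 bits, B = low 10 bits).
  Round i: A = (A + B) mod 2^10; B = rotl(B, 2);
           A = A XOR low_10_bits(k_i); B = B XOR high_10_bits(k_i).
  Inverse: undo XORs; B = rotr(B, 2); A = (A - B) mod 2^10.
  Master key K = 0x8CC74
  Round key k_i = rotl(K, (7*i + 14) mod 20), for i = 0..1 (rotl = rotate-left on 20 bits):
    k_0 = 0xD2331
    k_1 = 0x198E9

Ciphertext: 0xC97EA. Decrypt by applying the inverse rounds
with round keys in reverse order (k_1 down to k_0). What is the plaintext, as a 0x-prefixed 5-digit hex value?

s_0 = ciphertext = 0xC97EA
s_1 = InvRound(s_0, k_1) = 0xBA4E3
s_2 = InvRound(s_1, k_0) = 0x7BBEA

0x7BBEA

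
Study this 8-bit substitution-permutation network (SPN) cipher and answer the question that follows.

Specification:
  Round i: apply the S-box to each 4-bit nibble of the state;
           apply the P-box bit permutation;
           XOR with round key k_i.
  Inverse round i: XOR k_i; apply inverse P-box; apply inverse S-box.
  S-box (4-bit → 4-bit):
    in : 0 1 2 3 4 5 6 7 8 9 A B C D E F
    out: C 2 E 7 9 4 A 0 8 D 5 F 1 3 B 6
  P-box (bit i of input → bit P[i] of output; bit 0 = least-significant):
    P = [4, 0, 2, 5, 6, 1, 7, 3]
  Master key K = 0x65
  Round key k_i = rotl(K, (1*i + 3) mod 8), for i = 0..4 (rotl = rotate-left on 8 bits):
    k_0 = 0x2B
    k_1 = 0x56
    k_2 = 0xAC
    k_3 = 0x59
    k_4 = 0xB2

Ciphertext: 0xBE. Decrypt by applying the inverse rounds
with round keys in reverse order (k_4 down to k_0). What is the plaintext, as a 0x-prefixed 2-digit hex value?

s_0 = ciphertext = 0xBE
s_1 = InvRound(s_0, k_4) = 0x85
s_2 = InvRound(s_1, k_3) = 0x9A
s_3 = InvRound(s_2, k_2) = 0x19
s_4 = InvRound(s_3, k_1) = 0xEF
s_5 = InvRound(s_4, k_0) = 0xA5

0xA5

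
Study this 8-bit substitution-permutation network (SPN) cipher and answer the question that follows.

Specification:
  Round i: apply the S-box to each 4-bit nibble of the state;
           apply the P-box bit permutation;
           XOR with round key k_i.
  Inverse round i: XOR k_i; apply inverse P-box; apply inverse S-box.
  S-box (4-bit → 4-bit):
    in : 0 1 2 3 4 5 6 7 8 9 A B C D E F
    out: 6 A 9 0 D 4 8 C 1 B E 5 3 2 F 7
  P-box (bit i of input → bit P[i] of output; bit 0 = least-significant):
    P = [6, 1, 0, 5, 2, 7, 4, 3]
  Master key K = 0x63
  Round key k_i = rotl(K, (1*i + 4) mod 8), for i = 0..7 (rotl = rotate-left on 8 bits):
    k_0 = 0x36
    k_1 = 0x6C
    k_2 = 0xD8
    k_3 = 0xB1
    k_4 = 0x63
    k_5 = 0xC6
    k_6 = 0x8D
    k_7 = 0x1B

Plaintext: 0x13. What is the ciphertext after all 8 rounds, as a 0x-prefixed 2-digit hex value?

0xB6

s_0 = plaintext = 0x13
s_1 = Round(s_0, k_0) = 0xBE
s_2 = Round(s_1, k_1) = 0x1B
s_3 = Round(s_2, k_2) = 0x11
s_4 = Round(s_3, k_3) = 0x1B
s_5 = Round(s_4, k_4) = 0xAA
s_6 = Round(s_5, k_5) = 0x7D
s_7 = Round(s_6, k_6) = 0x97
s_8 = Round(s_7, k_7) = 0xB6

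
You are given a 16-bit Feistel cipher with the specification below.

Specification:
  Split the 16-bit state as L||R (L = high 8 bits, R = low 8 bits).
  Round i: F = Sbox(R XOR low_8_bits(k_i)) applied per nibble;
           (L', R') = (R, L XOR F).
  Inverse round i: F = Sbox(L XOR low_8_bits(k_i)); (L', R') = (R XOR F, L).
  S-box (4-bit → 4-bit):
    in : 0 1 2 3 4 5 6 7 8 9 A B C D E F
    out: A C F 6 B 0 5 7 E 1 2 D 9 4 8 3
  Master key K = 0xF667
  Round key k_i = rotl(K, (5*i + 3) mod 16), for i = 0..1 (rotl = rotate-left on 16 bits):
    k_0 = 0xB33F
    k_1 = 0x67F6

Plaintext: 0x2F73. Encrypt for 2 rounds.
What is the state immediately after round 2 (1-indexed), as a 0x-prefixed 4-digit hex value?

s_0 = plaintext = 0x2F73
s_1 = Round(s_0, k_0) = 0x7396
s_2 = Round(s_1, k_1) = 0x9629

0x9629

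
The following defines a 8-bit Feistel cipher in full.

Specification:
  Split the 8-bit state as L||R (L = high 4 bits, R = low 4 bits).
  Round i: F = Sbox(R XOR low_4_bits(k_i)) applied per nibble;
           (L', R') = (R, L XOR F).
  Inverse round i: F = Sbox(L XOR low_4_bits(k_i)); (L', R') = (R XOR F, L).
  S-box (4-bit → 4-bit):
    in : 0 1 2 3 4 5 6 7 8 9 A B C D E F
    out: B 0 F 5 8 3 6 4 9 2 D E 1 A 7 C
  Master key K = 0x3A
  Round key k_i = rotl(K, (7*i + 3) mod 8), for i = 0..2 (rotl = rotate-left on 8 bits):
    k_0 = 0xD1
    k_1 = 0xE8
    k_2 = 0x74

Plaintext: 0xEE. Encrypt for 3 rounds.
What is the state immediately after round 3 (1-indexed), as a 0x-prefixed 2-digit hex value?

0x36

s_0 = plaintext = 0xEE
s_1 = Round(s_0, k_0) = 0xE2
s_2 = Round(s_1, k_1) = 0x23
s_3 = Round(s_2, k_2) = 0x36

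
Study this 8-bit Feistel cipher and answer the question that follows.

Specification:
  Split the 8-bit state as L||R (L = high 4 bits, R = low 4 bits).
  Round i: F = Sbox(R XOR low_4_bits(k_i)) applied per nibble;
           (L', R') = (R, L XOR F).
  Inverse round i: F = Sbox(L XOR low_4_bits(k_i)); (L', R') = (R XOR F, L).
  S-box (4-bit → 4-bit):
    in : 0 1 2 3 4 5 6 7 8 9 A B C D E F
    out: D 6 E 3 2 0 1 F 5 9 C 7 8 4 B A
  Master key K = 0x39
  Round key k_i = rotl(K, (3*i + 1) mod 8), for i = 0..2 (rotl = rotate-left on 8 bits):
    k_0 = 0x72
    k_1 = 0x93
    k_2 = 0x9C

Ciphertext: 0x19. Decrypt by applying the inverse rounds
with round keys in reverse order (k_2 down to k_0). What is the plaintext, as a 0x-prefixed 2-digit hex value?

s_0 = ciphertext = 0x19
s_1 = InvRound(s_0, k_2) = 0xD1
s_2 = InvRound(s_1, k_1) = 0xAD
s_3 = InvRound(s_2, k_0) = 0x8A

0x8A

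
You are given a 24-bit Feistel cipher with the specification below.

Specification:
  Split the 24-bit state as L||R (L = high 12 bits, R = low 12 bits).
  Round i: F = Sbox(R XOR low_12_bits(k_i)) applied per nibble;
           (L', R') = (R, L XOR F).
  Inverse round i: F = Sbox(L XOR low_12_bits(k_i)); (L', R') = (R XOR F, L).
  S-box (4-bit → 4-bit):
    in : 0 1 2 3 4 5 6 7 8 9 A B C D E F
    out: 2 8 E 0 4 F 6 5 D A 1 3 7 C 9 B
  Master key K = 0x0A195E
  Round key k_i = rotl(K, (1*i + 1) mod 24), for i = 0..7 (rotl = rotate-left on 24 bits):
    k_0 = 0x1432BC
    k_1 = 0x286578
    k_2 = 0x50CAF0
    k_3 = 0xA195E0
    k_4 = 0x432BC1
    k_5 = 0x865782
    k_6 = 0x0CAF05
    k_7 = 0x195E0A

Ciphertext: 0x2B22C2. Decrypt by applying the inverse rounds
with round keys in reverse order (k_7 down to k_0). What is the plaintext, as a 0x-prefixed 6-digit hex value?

0x03ED7A

s_0 = ciphertext = 0x2B22C2
s_1 = InvRound(s_0, k_7) = 0x5FF2B2
s_2 = InvRound(s_1, k_6) = 0x3035FF
s_3 = InvRound(s_2, k_5) = 0x127303
s_4 = InvRound(s_3, k_4) = 0x295127
s_5 = InvRound(s_4, k_3) = 0x478295
s_6 = InvRound(s_5, k_2) = 0xB48478
s_7 = InvRound(s_6, k_1) = 0xD7AB48
s_8 = InvRound(s_7, k_0) = 0x03ED7A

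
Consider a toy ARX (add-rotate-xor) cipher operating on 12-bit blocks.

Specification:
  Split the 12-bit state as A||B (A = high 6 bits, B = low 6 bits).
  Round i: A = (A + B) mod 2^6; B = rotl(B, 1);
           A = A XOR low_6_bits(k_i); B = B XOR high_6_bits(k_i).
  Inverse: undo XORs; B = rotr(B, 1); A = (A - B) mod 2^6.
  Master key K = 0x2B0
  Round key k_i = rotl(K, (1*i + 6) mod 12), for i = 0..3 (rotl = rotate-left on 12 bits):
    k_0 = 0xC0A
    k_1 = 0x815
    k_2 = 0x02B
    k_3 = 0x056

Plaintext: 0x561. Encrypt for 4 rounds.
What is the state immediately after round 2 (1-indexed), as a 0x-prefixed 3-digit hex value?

s_0 = plaintext = 0x561
s_1 = Round(s_0, k_0) = 0xF33
s_2 = Round(s_1, k_1) = 0xE87
s_3 = Round(s_2, k_2) = 0xA8E
s_4 = Round(s_3, k_3) = 0xB9D

0xE87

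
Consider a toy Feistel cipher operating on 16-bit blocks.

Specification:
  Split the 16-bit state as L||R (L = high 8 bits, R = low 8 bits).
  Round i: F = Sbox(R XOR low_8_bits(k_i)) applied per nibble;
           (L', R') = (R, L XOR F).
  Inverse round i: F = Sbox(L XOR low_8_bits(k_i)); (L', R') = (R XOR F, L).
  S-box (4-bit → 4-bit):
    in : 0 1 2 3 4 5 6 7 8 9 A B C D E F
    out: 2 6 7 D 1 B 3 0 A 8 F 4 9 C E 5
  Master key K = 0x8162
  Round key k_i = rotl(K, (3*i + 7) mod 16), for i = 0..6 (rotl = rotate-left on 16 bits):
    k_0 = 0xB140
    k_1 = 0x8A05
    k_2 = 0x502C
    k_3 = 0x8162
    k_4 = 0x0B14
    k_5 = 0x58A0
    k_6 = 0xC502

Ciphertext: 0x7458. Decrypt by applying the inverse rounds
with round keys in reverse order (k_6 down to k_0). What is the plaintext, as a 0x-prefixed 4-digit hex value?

s_0 = ciphertext = 0x7458
s_1 = InvRound(s_0, k_6) = 0x5B74
s_2 = InvRound(s_1, k_5) = 0x205B
s_3 = InvRound(s_2, k_4) = 0x8A20
s_4 = InvRound(s_3, k_3) = 0xCA8A
s_5 = InvRound(s_4, k_2) = 0x69CA
s_6 = InvRound(s_5, k_1) = 0xF369
s_7 = InvRound(s_6, k_0) = 0x24F3

0x24F3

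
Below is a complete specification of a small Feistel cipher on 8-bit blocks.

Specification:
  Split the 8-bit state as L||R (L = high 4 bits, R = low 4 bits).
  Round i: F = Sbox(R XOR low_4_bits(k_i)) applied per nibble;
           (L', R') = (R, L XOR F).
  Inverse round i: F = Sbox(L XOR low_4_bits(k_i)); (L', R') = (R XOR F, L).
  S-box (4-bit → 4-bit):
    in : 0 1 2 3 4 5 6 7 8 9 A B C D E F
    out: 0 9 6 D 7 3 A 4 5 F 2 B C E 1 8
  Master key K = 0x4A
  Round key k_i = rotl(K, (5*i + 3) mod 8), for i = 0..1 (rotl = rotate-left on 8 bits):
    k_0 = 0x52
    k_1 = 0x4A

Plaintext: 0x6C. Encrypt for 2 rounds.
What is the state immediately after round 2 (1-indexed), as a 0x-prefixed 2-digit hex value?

0x72

s_0 = plaintext = 0x6C
s_1 = Round(s_0, k_0) = 0xC7
s_2 = Round(s_1, k_1) = 0x72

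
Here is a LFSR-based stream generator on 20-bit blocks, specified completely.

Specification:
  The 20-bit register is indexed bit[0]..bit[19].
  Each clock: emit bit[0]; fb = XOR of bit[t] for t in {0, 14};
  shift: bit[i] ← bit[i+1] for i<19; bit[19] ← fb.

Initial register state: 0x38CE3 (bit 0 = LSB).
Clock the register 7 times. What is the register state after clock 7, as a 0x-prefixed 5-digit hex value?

0x5A719

reg_0 = 0x38CE3
clock 1: out=1, reg = 0x9C671
clock 2: out=1, reg = 0x4E338
clock 3: out=0, reg = 0xA719C
clock 4: out=0, reg = 0xD38CE
clock 5: out=0, reg = 0x69C67
clock 6: out=1, reg = 0xB4E33
clock 7: out=1, reg = 0x5A719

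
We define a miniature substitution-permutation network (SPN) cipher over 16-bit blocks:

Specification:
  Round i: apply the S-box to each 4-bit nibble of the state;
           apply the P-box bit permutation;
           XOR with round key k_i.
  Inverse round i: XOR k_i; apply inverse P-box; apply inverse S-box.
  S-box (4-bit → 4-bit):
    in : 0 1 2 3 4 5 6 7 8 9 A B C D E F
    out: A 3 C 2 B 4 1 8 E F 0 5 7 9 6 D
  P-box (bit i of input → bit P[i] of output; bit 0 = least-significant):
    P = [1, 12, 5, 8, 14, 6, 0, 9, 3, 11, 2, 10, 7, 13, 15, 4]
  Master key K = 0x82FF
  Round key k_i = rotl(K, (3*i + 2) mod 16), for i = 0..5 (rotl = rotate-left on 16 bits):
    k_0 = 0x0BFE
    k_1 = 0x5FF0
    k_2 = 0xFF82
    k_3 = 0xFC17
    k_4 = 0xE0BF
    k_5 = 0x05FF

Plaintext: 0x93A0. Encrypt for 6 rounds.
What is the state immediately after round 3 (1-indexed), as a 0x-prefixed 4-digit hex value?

0x4E9D

s_0 = plaintext = 0x93A0
s_1 = Round(s_0, k_0) = 0xB26E
s_2 = Round(s_1, k_1) = 0x8B54
s_3 = Round(s_2, k_2) = 0x4E9D
s_4 = Round(s_3, k_3) = 0x97C0
s_5 = Round(s_4, k_4) = 0x156E
s_6 = Round(s_5, k_5) = 0x755B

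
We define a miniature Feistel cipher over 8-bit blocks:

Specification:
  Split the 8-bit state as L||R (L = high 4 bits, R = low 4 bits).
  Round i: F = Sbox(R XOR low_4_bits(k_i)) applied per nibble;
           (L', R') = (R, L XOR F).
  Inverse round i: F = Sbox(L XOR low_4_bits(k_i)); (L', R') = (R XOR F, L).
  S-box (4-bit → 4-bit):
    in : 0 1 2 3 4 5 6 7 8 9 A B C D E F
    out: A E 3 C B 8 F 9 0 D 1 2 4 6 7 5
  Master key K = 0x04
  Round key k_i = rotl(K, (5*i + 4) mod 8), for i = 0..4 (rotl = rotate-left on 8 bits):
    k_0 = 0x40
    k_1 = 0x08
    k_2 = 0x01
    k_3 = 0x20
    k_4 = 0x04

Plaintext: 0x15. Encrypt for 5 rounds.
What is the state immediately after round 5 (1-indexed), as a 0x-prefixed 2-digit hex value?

0xBD

s_0 = plaintext = 0x15
s_1 = Round(s_0, k_0) = 0x59
s_2 = Round(s_1, k_1) = 0x9B
s_3 = Round(s_2, k_2) = 0xB8
s_4 = Round(s_3, k_3) = 0x8B
s_5 = Round(s_4, k_4) = 0xBD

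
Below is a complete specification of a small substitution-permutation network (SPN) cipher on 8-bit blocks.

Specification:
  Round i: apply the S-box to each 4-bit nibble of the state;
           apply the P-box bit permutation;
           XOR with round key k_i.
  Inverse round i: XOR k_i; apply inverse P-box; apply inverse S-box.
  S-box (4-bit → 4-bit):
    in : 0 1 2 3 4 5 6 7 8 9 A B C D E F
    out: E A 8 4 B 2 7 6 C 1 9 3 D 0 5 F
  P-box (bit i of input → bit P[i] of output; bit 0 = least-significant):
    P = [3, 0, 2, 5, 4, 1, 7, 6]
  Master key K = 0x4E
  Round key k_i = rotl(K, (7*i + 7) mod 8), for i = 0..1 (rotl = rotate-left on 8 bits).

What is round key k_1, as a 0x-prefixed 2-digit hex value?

0x93

K = 0x4E
k_0 = rotl(K, (7*0+7) mod 8) = rotl(K, 7) = 0x27
k_1 = rotl(K, (7*1+7) mod 8) = rotl(K, 6) = 0x93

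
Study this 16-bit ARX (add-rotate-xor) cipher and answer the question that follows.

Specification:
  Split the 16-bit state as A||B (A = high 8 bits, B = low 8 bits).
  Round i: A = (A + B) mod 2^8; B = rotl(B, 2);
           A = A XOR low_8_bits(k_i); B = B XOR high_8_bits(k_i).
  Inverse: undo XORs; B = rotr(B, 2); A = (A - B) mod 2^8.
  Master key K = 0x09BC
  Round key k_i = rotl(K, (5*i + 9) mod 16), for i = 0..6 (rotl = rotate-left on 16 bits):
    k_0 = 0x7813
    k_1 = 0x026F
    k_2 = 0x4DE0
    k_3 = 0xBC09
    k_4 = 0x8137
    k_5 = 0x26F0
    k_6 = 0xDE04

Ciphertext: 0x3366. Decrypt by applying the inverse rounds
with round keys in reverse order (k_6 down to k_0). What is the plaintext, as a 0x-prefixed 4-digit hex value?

s_0 = ciphertext = 0x3366
s_1 = InvRound(s_0, k_6) = 0x092E
s_2 = InvRound(s_1, k_5) = 0xF702
s_3 = InvRound(s_2, k_4) = 0xE0E0
s_4 = InvRound(s_3, k_3) = 0xD217
s_5 = InvRound(s_4, k_2) = 0x9C96
s_6 = InvRound(s_5, k_1) = 0xCE25
s_7 = InvRound(s_6, k_0) = 0x8657

0x8657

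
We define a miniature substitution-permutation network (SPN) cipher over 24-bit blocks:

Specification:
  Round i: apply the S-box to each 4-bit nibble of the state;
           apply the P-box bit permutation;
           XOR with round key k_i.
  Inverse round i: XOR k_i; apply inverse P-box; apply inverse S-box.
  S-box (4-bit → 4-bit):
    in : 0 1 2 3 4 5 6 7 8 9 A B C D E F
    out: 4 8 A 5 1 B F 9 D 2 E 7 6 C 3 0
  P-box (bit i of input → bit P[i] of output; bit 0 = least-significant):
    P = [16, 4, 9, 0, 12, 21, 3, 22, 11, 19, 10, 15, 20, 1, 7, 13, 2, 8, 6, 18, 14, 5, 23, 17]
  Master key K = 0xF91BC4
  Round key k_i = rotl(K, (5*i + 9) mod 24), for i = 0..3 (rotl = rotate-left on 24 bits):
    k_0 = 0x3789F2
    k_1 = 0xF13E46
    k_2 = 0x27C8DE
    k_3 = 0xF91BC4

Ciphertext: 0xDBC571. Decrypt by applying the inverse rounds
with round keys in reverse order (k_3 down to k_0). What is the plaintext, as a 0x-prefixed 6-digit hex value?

0x0DF548

s_0 = ciphertext = 0xDBC571
s_1 = InvRound(s_0, k_3) = 0x5408EA
s_2 = InvRound(s_1, k_2) = 0x54412E
s_3 = InvRound(s_2, k_1) = 0xBA13B3
s_4 = InvRound(s_3, k_0) = 0x0DF548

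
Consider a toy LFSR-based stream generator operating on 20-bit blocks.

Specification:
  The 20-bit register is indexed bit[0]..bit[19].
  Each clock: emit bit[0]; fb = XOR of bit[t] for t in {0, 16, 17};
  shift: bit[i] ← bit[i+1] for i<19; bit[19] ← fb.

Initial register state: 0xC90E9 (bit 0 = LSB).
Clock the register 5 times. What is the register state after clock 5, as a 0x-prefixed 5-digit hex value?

0x5E487

reg_0 = 0xC90E9
clock 1: out=1, reg = 0xE4874
clock 2: out=0, reg = 0xF243A
clock 3: out=0, reg = 0x7921D
clock 4: out=1, reg = 0xBC90E
clock 5: out=0, reg = 0x5E487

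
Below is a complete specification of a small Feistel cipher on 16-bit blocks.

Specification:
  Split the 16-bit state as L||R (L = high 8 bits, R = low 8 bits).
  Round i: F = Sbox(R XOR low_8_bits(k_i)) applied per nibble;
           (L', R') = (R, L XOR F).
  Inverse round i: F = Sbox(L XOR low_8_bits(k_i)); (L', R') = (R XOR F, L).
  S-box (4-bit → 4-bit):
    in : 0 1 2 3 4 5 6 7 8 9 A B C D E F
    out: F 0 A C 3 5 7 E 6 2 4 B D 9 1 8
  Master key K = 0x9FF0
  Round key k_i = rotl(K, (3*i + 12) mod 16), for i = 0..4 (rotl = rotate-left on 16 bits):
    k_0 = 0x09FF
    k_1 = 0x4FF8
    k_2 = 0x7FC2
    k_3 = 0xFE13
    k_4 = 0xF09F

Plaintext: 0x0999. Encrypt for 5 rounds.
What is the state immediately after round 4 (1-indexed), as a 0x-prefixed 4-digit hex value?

s_0 = plaintext = 0x0999
s_1 = Round(s_0, k_0) = 0x997E
s_2 = Round(s_1, k_1) = 0x7EFE
s_3 = Round(s_2, k_2) = 0xFEB3
s_4 = Round(s_3, k_3) = 0xB3B1
s_5 = Round(s_4, k_4) = 0xB112

0xB3B1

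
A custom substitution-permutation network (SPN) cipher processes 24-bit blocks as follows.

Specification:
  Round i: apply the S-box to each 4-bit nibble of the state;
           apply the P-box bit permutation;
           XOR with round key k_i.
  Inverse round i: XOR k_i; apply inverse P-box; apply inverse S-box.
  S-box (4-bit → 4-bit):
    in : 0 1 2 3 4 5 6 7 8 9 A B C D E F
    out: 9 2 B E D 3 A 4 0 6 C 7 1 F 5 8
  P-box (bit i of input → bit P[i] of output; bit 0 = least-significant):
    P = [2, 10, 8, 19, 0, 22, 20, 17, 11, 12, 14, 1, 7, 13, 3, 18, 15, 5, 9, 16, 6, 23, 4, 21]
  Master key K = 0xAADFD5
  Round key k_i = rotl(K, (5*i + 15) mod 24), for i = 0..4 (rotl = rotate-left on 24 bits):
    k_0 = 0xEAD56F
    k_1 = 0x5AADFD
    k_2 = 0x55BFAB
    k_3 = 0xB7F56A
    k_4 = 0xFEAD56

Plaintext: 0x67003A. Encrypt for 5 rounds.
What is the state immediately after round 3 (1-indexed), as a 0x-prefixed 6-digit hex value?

s_0 = plaintext = 0x67003A
s_1 = Round(s_0, k_0) = 0x14DEED
s_2 = Round(s_1, k_1) = 0xC74270
s_3 = Round(s_2, k_2) = 0x49A565
s_4 = Round(s_3, k_3) = 0xD1EB16
s_5 = Round(s_4, k_4) = 0x16F1AE

0x49A565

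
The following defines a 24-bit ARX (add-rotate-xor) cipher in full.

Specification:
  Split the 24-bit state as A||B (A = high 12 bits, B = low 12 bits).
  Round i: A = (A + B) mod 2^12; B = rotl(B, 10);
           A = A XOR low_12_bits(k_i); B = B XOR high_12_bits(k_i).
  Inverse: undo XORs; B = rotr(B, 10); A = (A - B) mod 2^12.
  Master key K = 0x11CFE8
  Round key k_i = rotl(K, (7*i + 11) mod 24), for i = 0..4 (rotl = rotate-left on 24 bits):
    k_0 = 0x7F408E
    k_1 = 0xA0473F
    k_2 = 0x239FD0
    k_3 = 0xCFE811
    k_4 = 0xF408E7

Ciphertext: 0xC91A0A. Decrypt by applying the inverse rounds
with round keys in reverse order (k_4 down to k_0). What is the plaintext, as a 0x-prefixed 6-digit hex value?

s_0 = ciphertext = 0xC91A0A
s_1 = InvRound(s_0, k_4) = 0xF4D529
s_2 = InvRound(s_1, k_3) = 0xFFE75E
s_3 = InvRound(s_2, k_2) = 0xA9159D
s_4 = InvRound(s_3, k_1) = 0xF47E67
s_5 = InvRound(s_4, k_0) = 0x97B64E

0x97B64E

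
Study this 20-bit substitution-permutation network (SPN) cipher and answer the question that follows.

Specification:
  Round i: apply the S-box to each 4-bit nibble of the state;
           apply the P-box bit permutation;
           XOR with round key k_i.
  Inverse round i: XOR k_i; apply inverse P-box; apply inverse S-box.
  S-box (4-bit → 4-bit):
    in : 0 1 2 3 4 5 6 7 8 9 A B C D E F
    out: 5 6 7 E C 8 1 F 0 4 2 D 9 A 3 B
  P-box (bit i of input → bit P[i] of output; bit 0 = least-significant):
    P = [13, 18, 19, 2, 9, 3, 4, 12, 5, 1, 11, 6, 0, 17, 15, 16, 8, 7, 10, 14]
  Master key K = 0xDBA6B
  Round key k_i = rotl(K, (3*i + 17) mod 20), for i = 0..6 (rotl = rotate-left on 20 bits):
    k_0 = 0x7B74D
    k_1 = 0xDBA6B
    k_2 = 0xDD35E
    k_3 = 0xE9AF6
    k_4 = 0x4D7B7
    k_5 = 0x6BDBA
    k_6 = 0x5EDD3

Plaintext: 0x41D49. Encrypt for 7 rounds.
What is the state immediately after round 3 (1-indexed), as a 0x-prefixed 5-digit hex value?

s_0 = plaintext = 0x41D49
s_1 = Round(s_0, k_0) = 0xD631F
s_2 = Round(s_1, k_1) = 0x9D2B4
s_3 = Round(s_2, k_2) = 0x6CD68
s_4 = Round(s_3, k_3) = 0xF99B5
s_5 = Round(s_4, k_4) = 0x40C23
s_6 = Round(s_5, k_5) = 0xA7BC7
s_7 = Round(s_6, k_6) = 0xA5736

0x6CD68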